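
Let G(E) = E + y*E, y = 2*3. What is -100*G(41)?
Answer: -28700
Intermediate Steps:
y = 6
G(E) = 7*E (G(E) = E + 6*E = 7*E)
-100*G(41) = -700*41 = -100*287 = -28700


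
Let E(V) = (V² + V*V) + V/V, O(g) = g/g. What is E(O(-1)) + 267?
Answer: 270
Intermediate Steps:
O(g) = 1
E(V) = 1 + 2*V² (E(V) = (V² + V²) + 1 = 2*V² + 1 = 1 + 2*V²)
E(O(-1)) + 267 = (1 + 2*1²) + 267 = (1 + 2*1) + 267 = (1 + 2) + 267 = 3 + 267 = 270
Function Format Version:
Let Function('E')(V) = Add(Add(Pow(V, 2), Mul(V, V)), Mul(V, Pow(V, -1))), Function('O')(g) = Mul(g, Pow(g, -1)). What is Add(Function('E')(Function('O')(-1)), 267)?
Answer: 270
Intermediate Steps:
Function('O')(g) = 1
Function('E')(V) = Add(1, Mul(2, Pow(V, 2))) (Function('E')(V) = Add(Add(Pow(V, 2), Pow(V, 2)), 1) = Add(Mul(2, Pow(V, 2)), 1) = Add(1, Mul(2, Pow(V, 2))))
Add(Function('E')(Function('O')(-1)), 267) = Add(Add(1, Mul(2, Pow(1, 2))), 267) = Add(Add(1, Mul(2, 1)), 267) = Add(Add(1, 2), 267) = Add(3, 267) = 270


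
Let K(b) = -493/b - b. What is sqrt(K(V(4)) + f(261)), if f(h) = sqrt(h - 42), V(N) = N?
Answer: sqrt(-509 + 4*sqrt(219))/2 ≈ 10.604*I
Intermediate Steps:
K(b) = -b - 493/b
f(h) = sqrt(-42 + h)
sqrt(K(V(4)) + f(261)) = sqrt((-1*4 - 493/4) + sqrt(-42 + 261)) = sqrt((-4 - 493*1/4) + sqrt(219)) = sqrt((-4 - 493/4) + sqrt(219)) = sqrt(-509/4 + sqrt(219))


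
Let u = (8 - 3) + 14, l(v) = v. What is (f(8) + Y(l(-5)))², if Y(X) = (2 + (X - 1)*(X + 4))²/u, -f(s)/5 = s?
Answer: 484416/361 ≈ 1341.9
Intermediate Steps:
f(s) = -5*s
u = 19 (u = 5 + 14 = 19)
Y(X) = (2 + (-1 + X)*(4 + X))²/19 (Y(X) = (2 + (X - 1)*(X + 4))²/19 = (2 + (-1 + X)*(4 + X))²*(1/19) = (2 + (-1 + X)*(4 + X))²/19)
(f(8) + Y(l(-5)))² = (-5*8 + (-2 + (-5)² + 3*(-5))²/19)² = (-40 + (-2 + 25 - 15)²/19)² = (-40 + (1/19)*8²)² = (-40 + (1/19)*64)² = (-40 + 64/19)² = (-696/19)² = 484416/361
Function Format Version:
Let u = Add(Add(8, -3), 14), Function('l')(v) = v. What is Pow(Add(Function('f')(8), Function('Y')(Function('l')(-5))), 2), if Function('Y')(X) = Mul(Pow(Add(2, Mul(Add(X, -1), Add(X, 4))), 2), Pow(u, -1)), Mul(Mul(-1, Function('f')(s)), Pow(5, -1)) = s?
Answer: Rational(484416, 361) ≈ 1341.9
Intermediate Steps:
Function('f')(s) = Mul(-5, s)
u = 19 (u = Add(5, 14) = 19)
Function('Y')(X) = Mul(Rational(1, 19), Pow(Add(2, Mul(Add(-1, X), Add(4, X))), 2)) (Function('Y')(X) = Mul(Pow(Add(2, Mul(Add(X, -1), Add(X, 4))), 2), Pow(19, -1)) = Mul(Pow(Add(2, Mul(Add(-1, X), Add(4, X))), 2), Rational(1, 19)) = Mul(Rational(1, 19), Pow(Add(2, Mul(Add(-1, X), Add(4, X))), 2)))
Pow(Add(Function('f')(8), Function('Y')(Function('l')(-5))), 2) = Pow(Add(Mul(-5, 8), Mul(Rational(1, 19), Pow(Add(-2, Pow(-5, 2), Mul(3, -5)), 2))), 2) = Pow(Add(-40, Mul(Rational(1, 19), Pow(Add(-2, 25, -15), 2))), 2) = Pow(Add(-40, Mul(Rational(1, 19), Pow(8, 2))), 2) = Pow(Add(-40, Mul(Rational(1, 19), 64)), 2) = Pow(Add(-40, Rational(64, 19)), 2) = Pow(Rational(-696, 19), 2) = Rational(484416, 361)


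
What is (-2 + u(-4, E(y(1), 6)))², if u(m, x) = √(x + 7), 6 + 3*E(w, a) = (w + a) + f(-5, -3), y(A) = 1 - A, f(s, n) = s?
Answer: 28/3 - 16*√3/3 ≈ 0.095729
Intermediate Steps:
E(w, a) = -11/3 + a/3 + w/3 (E(w, a) = -2 + ((w + a) - 5)/3 = -2 + ((a + w) - 5)/3 = -2 + (-5 + a + w)/3 = -2 + (-5/3 + a/3 + w/3) = -11/3 + a/3 + w/3)
u(m, x) = √(7 + x)
(-2 + u(-4, E(y(1), 6)))² = (-2 + √(7 + (-11/3 + (⅓)*6 + (1 - 1*1)/3)))² = (-2 + √(7 + (-11/3 + 2 + (1 - 1)/3)))² = (-2 + √(7 + (-11/3 + 2 + (⅓)*0)))² = (-2 + √(7 + (-11/3 + 2 + 0)))² = (-2 + √(7 - 5/3))² = (-2 + √(16/3))² = (-2 + 4*√3/3)²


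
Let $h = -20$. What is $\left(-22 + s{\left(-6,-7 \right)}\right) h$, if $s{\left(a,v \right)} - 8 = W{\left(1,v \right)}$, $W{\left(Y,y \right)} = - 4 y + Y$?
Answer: $-300$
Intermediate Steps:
$W{\left(Y,y \right)} = Y - 4 y$
$s{\left(a,v \right)} = 9 - 4 v$ ($s{\left(a,v \right)} = 8 - \left(-1 + 4 v\right) = 9 - 4 v$)
$\left(-22 + s{\left(-6,-7 \right)}\right) h = \left(-22 + \left(9 - -28\right)\right) \left(-20\right) = \left(-22 + \left(9 + 28\right)\right) \left(-20\right) = \left(-22 + 37\right) \left(-20\right) = 15 \left(-20\right) = -300$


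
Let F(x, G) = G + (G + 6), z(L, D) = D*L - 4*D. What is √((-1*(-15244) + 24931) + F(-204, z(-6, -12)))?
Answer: √40421 ≈ 201.05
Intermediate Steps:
z(L, D) = -4*D + D*L
F(x, G) = 6 + 2*G (F(x, G) = G + (6 + G) = 6 + 2*G)
√((-1*(-15244) + 24931) + F(-204, z(-6, -12))) = √((-1*(-15244) + 24931) + (6 + 2*(-12*(-4 - 6)))) = √((15244 + 24931) + (6 + 2*(-12*(-10)))) = √(40175 + (6 + 2*120)) = √(40175 + (6 + 240)) = √(40175 + 246) = √40421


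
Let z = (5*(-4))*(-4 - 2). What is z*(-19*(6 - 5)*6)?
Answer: -13680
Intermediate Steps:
z = 120 (z = -20*(-6) = 120)
z*(-19*(6 - 5)*6) = 120*(-19*(6 - 5)*6) = 120*(-19*6) = 120*(-114) = -13680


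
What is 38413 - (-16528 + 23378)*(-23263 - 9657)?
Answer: 225540413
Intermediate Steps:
38413 - (-16528 + 23378)*(-23263 - 9657) = 38413 - 6850*(-32920) = 38413 - 1*(-225502000) = 38413 + 225502000 = 225540413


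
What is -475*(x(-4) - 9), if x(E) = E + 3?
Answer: 4750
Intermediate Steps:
x(E) = 3 + E
-475*(x(-4) - 9) = -475*((3 - 4) - 9) = -475*(-1 - 9) = -475*(-10) = -25*(-190) = 4750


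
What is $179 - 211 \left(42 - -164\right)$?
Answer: $-43287$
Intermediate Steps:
$179 - 211 \left(42 - -164\right) = 179 - 211 \left(42 + 164\right) = 179 - 43466 = -43287$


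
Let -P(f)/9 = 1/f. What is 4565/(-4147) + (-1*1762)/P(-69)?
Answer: -15279547/1131 ≈ -13510.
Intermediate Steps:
P(f) = -9/f
4565/(-4147) + (-1*1762)/P(-69) = 4565/(-4147) + (-1*1762)/((-9/(-69))) = 4565*(-1/4147) - 1762/((-9*(-1/69))) = -415/377 - 1762/3/23 = -415/377 - 1762*23/3 = -415/377 - 40526/3 = -15279547/1131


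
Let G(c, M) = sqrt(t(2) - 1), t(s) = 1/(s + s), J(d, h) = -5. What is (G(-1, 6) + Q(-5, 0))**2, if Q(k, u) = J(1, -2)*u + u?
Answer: -3/4 ≈ -0.75000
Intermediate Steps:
t(s) = 1/(2*s)
G(c, M) = I*sqrt(3)/2 (G(c, M) = sqrt((1/2)/2 - 1) = sqrt((1/2)*(1/2) - 1) = sqrt(1/4 - 1) = sqrt(-3/4) = I*sqrt(3)/2)
Q(k, u) = -4*u (Q(k, u) = -5*u + u = -4*u)
(G(-1, 6) + Q(-5, 0))**2 = (I*sqrt(3)/2 - 4*0)**2 = (I*sqrt(3)/2 + 0)**2 = (I*sqrt(3)/2)**2 = -3/4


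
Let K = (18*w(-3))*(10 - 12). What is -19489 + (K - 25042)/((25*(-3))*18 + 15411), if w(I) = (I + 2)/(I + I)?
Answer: -274059877/14061 ≈ -19491.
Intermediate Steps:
w(I) = (2 + I)/(2*I) (w(I) = (2 + I)/((2*I)) = (2 + I)*(1/(2*I)) = (2 + I)/(2*I))
K = -6 (K = (18*((½)*(2 - 3)/(-3)))*(10 - 12) = (18*((½)*(-⅓)*(-1)))*(-2) = (18*(⅙))*(-2) = 3*(-2) = -6)
-19489 + (K - 25042)/((25*(-3))*18 + 15411) = -19489 + (-6 - 25042)/((25*(-3))*18 + 15411) = -19489 - 25048/(-75*18 + 15411) = -19489 - 25048/(-1350 + 15411) = -19489 - 25048/14061 = -274059877/14061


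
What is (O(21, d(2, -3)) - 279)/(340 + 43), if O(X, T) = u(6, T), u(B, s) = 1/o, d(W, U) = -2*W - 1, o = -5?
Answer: -1396/1915 ≈ -0.72898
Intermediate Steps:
d(W, U) = -1 - 2*W
u(B, s) = -⅕ (u(B, s) = 1/(-5) = -⅕)
O(X, T) = -⅕
(O(21, d(2, -3)) - 279)/(340 + 43) = (-⅕ - 279)/(340 + 43) = -1396/5/383 = -1396/5*1/383 = -1396/1915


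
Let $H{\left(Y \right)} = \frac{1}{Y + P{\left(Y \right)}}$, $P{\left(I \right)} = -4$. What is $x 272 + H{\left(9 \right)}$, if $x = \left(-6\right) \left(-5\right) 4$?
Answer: $\frac{163201}{5} \approx 32640.0$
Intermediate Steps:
$x = 120$ ($x = 30 \cdot 4 = 120$)
$H{\left(Y \right)} = \frac{1}{-4 + Y}$ ($H{\left(Y \right)} = \frac{1}{Y - 4} = \frac{1}{-4 + Y}$)
$x 272 + H{\left(9 \right)} = 120 \cdot 272 + \frac{1}{-4 + 9} = 32640 + \frac{1}{5} = \frac{163201}{5}$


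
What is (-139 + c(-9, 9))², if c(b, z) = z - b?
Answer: 14641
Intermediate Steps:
(-139 + c(-9, 9))² = (-139 + (9 - 1*(-9)))² = (-139 + (9 + 9))² = (-139 + 18)² = (-121)² = 14641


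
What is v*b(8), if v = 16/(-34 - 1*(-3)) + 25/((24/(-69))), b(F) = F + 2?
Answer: -89765/124 ≈ -723.91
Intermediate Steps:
b(F) = 2 + F
v = -17953/248 (v = 16/(-34 + 3) + 25/((24*(-1/69))) = 16/(-31) + 25/(-8/23) = 16*(-1/31) + 25*(-23/8) = -16/31 - 575/8 = -17953/248 ≈ -72.391)
v*b(8) = -17953*(2 + 8)/248 = -17953/248*10 = -89765/124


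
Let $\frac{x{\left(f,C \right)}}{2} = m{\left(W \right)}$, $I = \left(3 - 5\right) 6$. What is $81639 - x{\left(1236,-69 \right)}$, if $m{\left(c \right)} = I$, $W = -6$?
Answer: $81663$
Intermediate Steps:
$I = -12$ ($I = \left(-2\right) 6 = -12$)
$m{\left(c \right)} = -12$
$x{\left(f,C \right)} = -24$ ($x{\left(f,C \right)} = 2 \left(-12\right) = -24$)
$81639 - x{\left(1236,-69 \right)} = 81639 - -24 = 81639 + 24 = 81663$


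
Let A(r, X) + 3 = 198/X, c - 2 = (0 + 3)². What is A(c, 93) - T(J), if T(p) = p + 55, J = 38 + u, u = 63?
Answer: -4863/31 ≈ -156.87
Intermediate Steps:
c = 11 (c = 2 + (0 + 3)² = 2 + 3² = 2 + 9 = 11)
J = 101 (J = 38 + 63 = 101)
A(r, X) = -3 + 198/X
T(p) = 55 + p
A(c, 93) - T(J) = (-3 + 198/93) - (55 + 101) = (-3 + 198*(1/93)) - 1*156 = (-3 + 66/31) - 156 = -27/31 - 156 = -4863/31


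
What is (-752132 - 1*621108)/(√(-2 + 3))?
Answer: -1373240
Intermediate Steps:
(-752132 - 1*621108)/(√(-2 + 3)) = (-752132 - 621108)/(√1) = -1373240/1 = 1*(-1373240) = -1373240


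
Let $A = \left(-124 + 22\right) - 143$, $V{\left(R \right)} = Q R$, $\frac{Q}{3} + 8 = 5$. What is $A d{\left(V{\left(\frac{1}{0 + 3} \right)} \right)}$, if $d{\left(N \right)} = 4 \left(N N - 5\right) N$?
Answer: $11760$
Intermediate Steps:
$Q = -9$ ($Q = -24 + 3 \cdot 5 = -24 + 15 = -9$)
$V{\left(R \right)} = - 9 R$
$d{\left(N \right)} = 4 N \left(-5 + N^{2}\right)$ ($d{\left(N \right)} = 4 \left(N^{2} - 5\right) N = 4 \left(-5 + N^{2}\right) N = 4 N \left(-5 + N^{2}\right)$)
$A = -245$ ($A = -102 - 143 = -245$)
$A d{\left(V{\left(\frac{1}{0 + 3} \right)} \right)} = - 245 \cdot 4 \left(- \frac{9}{0 + 3}\right) \left(-5 + \left(- \frac{9}{0 + 3}\right)^{2}\right) = - 245 \cdot 4 \left(- \frac{9}{3}\right) \left(-5 + \left(- \frac{9}{3}\right)^{2}\right) = - 245 \cdot 4 \left(\left(-9\right) \frac{1}{3}\right) \left(-5 + \left(\left(-9\right) \frac{1}{3}\right)^{2}\right) = - 245 \cdot 4 \left(-3\right) \left(-5 + \left(-3\right)^{2}\right) = - 245 \cdot 4 \left(-3\right) \left(-5 + 9\right) = - 245 \cdot 4 \left(-3\right) 4 = \left(-245\right) \left(-48\right) = 11760$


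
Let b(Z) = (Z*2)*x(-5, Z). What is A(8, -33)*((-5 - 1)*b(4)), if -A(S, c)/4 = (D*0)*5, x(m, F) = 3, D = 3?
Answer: 0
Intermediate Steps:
A(S, c) = 0 (A(S, c) = -4*3*0*5 = -0*5 = -4*0 = 0)
b(Z) = 6*Z (b(Z) = (Z*2)*3 = (2*Z)*3 = 6*Z)
A(8, -33)*((-5 - 1)*b(4)) = 0*((-5 - 1)*(6*4)) = 0*(-6*24) = 0*(-144) = 0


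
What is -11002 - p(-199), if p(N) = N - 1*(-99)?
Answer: -10902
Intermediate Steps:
p(N) = 99 + N (p(N) = N + 99 = 99 + N)
-11002 - p(-199) = -11002 - (99 - 199) = -11002 - 1*(-100) = -11002 + 100 = -10902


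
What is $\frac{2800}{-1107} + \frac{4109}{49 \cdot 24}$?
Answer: $\frac{59803}{61992} \approx 0.96469$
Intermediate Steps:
$\frac{2800}{-1107} + \frac{4109}{49 \cdot 24} = 2800 \left(- \frac{1}{1107}\right) + \frac{4109}{1176} = - \frac{2800}{1107} + 4109 \cdot \frac{1}{1176} = - \frac{2800}{1107} + \frac{587}{168} = \frac{59803}{61992}$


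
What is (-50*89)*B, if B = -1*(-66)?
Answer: -293700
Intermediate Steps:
B = 66
(-50*89)*B = -50*89*66 = -4450*66 = -293700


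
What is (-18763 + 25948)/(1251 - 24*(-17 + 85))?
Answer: -2395/127 ≈ -18.858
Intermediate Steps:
(-18763 + 25948)/(1251 - 24*(-17 + 85)) = 7185/(1251 - 24*68) = 7185/(1251 - 1632) = 7185/(-381) = 7185*(-1/381) = -2395/127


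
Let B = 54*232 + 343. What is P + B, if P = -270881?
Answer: -258010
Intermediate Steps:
B = 12871 (B = 12528 + 343 = 12871)
P + B = -270881 + 12871 = -258010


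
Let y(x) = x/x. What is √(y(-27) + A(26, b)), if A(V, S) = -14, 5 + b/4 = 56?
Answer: I*√13 ≈ 3.6056*I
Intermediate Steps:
b = 204 (b = -20 + 4*56 = -20 + 224 = 204)
y(x) = 1
√(y(-27) + A(26, b)) = √(1 - 14) = √(-13) = I*√13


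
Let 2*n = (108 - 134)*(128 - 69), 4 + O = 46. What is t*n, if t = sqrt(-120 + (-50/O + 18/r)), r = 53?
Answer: -767*I*sqrt(149706291)/1113 ≈ -8431.8*I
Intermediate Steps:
O = 42 (O = -4 + 46 = 42)
n = -767 (n = ((108 - 134)*(128 - 69))/2 = (-26*59)/2 = (1/2)*(-1534) = -767)
t = I*sqrt(149706291)/1113 (t = sqrt(-120 + (-50/42 + 18/53)) = sqrt(-120 + (-50*1/42 + 18*(1/53))) = sqrt(-120 + (-25/21 + 18/53)) = sqrt(-120 - 947/1113) = sqrt(-134507/1113) = I*sqrt(149706291)/1113 ≈ 10.993*I)
t*n = (I*sqrt(149706291)/1113)*(-767) = -767*I*sqrt(149706291)/1113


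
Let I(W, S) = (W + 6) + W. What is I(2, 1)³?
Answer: 1000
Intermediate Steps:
I(W, S) = 6 + 2*W (I(W, S) = (6 + W) + W = 6 + 2*W)
I(2, 1)³ = (6 + 2*2)³ = (6 + 4)³ = 10³ = 1000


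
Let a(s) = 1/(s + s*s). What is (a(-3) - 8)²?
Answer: 2209/36 ≈ 61.361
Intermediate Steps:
a(s) = 1/(s + s²)
(a(-3) - 8)² = (1/((-3)*(1 - 3)) - 8)² = (-⅓/(-2) - 8)² = (-⅓*(-½) - 8)² = (⅙ - 8)² = (-47/6)² = 2209/36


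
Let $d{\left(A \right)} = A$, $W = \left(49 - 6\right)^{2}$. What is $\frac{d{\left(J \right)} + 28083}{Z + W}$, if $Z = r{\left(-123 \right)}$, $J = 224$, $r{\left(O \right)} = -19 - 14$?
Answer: $\frac{28307}{1816} \approx 15.588$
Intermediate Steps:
$r{\left(O \right)} = -33$ ($r{\left(O \right)} = -19 - 14 = -33$)
$Z = -33$
$W = 1849$ ($W = \left(49 - 6\right)^{2} = 43^{2} = 1849$)
$\frac{d{\left(J \right)} + 28083}{Z + W} = \frac{224 + 28083}{-33 + 1849} = \frac{28307}{1816}$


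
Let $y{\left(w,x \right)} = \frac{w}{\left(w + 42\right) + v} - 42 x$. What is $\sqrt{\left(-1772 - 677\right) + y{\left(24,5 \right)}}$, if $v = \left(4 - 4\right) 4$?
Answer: $\frac{i \sqrt{321695}}{11} \approx 51.562 i$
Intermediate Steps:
$v = 0$ ($v = 0 \cdot 4 = 0$)
$y{\left(w,x \right)} = - 42 x + \frac{w}{42 + w}$ ($y{\left(w,x \right)} = \frac{w}{\left(w + 42\right) + 0} - 42 x = \frac{w}{\left(42 + w\right) + 0} - 42 x = \frac{w}{42 + w} - 42 x = - 42 x + \frac{w}{42 + w}$)
$\sqrt{\left(-1772 - 677\right) + y{\left(24,5 \right)}} = \sqrt{\left(-1772 - 677\right) + \frac{24 - 8820 - 1008 \cdot 5}{42 + 24}} = \sqrt{-2449 + \frac{24 - 8820 - 5040}{66}} = \sqrt{-2449 + \frac{1}{66} \left(-13836\right)} = \sqrt{-2449 - \frac{2306}{11}} = \sqrt{- \frac{29245}{11}} = \frac{i \sqrt{321695}}{11}$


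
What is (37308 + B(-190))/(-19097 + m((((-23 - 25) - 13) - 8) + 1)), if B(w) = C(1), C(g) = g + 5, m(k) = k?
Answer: -37314/19165 ≈ -1.9470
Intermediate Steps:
C(g) = 5 + g
B(w) = 6 (B(w) = 5 + 1 = 6)
(37308 + B(-190))/(-19097 + m((((-23 - 25) - 13) - 8) + 1)) = (37308 + 6)/(-19097 + ((((-23 - 25) - 13) - 8) + 1)) = 37314/(-19097 + (((-48 - 13) - 8) + 1)) = 37314/(-19097 + ((-61 - 8) + 1)) = 37314/(-19097 + (-69 + 1)) = 37314/(-19097 - 68) = 37314/(-19165) = 37314*(-1/19165) = -37314/19165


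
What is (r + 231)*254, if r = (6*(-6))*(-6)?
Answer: 113538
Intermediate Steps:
r = 216 (r = -36*(-6) = 216)
(r + 231)*254 = (216 + 231)*254 = 447*254 = 113538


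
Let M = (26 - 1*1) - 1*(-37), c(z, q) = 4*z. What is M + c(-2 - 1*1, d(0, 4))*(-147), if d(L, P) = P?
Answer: 1826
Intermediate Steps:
M = 62 (M = (26 - 1) + 37 = 25 + 37 = 62)
M + c(-2 - 1*1, d(0, 4))*(-147) = 62 + (4*(-2 - 1*1))*(-147) = 62 + (4*(-2 - 1))*(-147) = 62 + (4*(-3))*(-147) = 62 - 12*(-147) = 62 + 1764 = 1826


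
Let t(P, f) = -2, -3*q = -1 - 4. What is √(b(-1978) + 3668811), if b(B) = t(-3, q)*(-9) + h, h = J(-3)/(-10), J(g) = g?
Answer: 3*√40764770/10 ≈ 1915.4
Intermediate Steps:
q = 5/3 (q = -(-1 - 4)/3 = -⅓*(-5) = 5/3 ≈ 1.6667)
h = 3/10 (h = -3/(-10) = -3*(-⅒) = 3/10 ≈ 0.30000)
b(B) = 183/10 (b(B) = -2*(-9) + 3/10 = 18 + 3/10 = 183/10)
√(b(-1978) + 3668811) = √(183/10 + 3668811) = √(36688293/10) = 3*√40764770/10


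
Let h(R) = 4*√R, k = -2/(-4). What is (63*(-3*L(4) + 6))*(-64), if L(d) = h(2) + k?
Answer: -18144 + 48384*√2 ≈ 50281.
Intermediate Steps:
k = ½ (k = -2*(-¼) = ½ ≈ 0.50000)
L(d) = ½ + 4*√2 (L(d) = 4*√2 + ½ = ½ + 4*√2)
(63*(-3*L(4) + 6))*(-64) = (63*(-3*(½ + 4*√2) + 6))*(-64) = (63*((-3/2 - 12*√2) + 6))*(-64) = (63*(9/2 - 12*√2))*(-64) = (567/2 - 756*√2)*(-64) = -18144 + 48384*√2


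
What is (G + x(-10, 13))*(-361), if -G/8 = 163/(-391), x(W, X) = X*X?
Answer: -24325263/391 ≈ -62213.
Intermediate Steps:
x(W, X) = X**2
G = 1304/391 (G = -1304/(-391) = -1304*(-1)/391 = -8*(-163/391) = 1304/391 ≈ 3.3350)
(G + x(-10, 13))*(-361) = (1304/391 + 13**2)*(-361) = (1304/391 + 169)*(-361) = (67383/391)*(-361) = -24325263/391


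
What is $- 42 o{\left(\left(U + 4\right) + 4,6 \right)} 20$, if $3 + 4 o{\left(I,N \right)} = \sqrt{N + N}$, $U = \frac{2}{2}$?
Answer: $630 - 420 \sqrt{3} \approx -97.461$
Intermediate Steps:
$U = 1$ ($U = 2 \cdot \frac{1}{2} = 1$)
$o{\left(I,N \right)} = - \frac{3}{4} + \frac{\sqrt{2} \sqrt{N}}{4}$ ($o{\left(I,N \right)} = - \frac{3}{4} + \frac{\sqrt{N + N}}{4} = - \frac{3}{4} + \frac{\sqrt{2 N}}{4} = - \frac{3}{4} + \frac{\sqrt{2} \sqrt{N}}{4}$)
$- 42 o{\left(\left(U + 4\right) + 4,6 \right)} 20 = - 42 \left(- \frac{3}{4} + \frac{\sqrt{2} \sqrt{6}}{4}\right) 20 = - 42 \left(- \frac{3}{4} + \frac{\sqrt{3}}{2}\right) 20 = \left(\frac{63}{2} - 21 \sqrt{3}\right) 20 = 630 - 420 \sqrt{3}$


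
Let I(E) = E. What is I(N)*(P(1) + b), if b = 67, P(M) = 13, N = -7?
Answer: -560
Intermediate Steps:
I(N)*(P(1) + b) = -7*(13 + 67) = -7*80 = -560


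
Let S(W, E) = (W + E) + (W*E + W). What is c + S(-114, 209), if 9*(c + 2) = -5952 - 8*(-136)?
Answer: -219487/9 ≈ -24387.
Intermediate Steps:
S(W, E) = E + 2*W + E*W (S(W, E) = (E + W) + (E*W + W) = (E + W) + (W + E*W) = E + 2*W + E*W)
c = -4882/9 (c = -2 + (-5952 - 8*(-136))/9 = -2 + (-5952 - 1*(-1088))/9 = -2 + (-5952 + 1088)/9 = -2 + (⅑)*(-4864) = -2 - 4864/9 = -4882/9 ≈ -542.44)
c + S(-114, 209) = -4882/9 + (209 + 2*(-114) + 209*(-114)) = -4882/9 + (209 - 228 - 23826) = -4882/9 - 23845 = -219487/9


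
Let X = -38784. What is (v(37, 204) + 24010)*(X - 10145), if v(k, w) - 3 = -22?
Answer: -1173855639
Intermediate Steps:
v(k, w) = -19 (v(k, w) = 3 - 22 = -19)
(v(37, 204) + 24010)*(X - 10145) = (-19 + 24010)*(-38784 - 10145) = 23991*(-48929) = -1173855639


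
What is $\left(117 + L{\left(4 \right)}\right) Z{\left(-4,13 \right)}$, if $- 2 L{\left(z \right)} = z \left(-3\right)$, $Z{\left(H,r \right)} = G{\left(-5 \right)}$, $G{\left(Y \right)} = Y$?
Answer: $-615$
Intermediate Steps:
$Z{\left(H,r \right)} = -5$
$L{\left(z \right)} = \frac{3 z}{2}$ ($L{\left(z \right)} = - \frac{z \left(-3\right)}{2} = - \frac{\left(-3\right) z}{2} = \frac{3 z}{2}$)
$\left(117 + L{\left(4 \right)}\right) Z{\left(-4,13 \right)} = \left(117 + \frac{3}{2} \cdot 4\right) \left(-5\right) = \left(117 + 6\right) \left(-5\right) = 123 \left(-5\right) = -615$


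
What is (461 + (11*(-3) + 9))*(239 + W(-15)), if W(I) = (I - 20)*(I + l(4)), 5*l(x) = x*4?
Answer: 284924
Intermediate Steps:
l(x) = 4*x/5 (l(x) = (x*4)/5 = (4*x)/5 = 4*x/5)
W(I) = (-20 + I)*(16/5 + I) (W(I) = (I - 20)*(I + (4/5)*4) = (-20 + I)*(I + 16/5) = (-20 + I)*(16/5 + I))
(461 + (11*(-3) + 9))*(239 + W(-15)) = (461 + (11*(-3) + 9))*(239 + (-64 + (-15)**2 - 84/5*(-15))) = (461 + (-33 + 9))*(239 + (-64 + 225 + 252)) = (461 - 24)*(239 + 413) = 437*652 = 284924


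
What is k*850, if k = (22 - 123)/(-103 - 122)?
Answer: 3434/9 ≈ 381.56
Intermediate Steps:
k = 101/225 (k = -101/(-225) = -101*(-1/225) = 101/225 ≈ 0.44889)
k*850 = (101/225)*850 = 3434/9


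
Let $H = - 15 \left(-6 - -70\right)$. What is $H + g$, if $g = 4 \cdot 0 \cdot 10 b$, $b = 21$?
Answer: $-960$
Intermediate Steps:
$g = 0$ ($g = 4 \cdot 0 \cdot 10 \cdot 21 = 4 \cdot 0 \cdot 21 = 0 \cdot 21 = 0$)
$H = -960$ ($H = - 15 \left(-6 + 70\right) = \left(-15\right) 64 = -960$)
$H + g = -960 + 0 = -960$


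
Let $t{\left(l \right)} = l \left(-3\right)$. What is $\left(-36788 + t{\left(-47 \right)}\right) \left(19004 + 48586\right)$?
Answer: $-2476970730$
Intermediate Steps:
$t{\left(l \right)} = - 3 l$
$\left(-36788 + t{\left(-47 \right)}\right) \left(19004 + 48586\right) = \left(-36788 - -141\right) \left(19004 + 48586\right) = \left(-36788 + 141\right) 67590 = \left(-36647\right) 67590 = -2476970730$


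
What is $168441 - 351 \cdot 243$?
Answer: $83148$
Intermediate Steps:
$168441 - 351 \cdot 243 = 168441 - 85293 = 83148$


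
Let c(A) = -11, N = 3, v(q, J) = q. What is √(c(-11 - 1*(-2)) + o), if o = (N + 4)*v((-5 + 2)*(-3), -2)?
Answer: 2*√13 ≈ 7.2111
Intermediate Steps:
o = 63 (o = (3 + 4)*((-5 + 2)*(-3)) = 7*(-3*(-3)) = 7*9 = 63)
√(c(-11 - 1*(-2)) + o) = √(-11 + 63) = √52 = 2*√13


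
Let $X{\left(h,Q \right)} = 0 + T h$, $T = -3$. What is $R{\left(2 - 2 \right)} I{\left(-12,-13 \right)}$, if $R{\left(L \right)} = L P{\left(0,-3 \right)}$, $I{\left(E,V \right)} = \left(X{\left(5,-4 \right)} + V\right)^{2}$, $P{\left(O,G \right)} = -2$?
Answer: $0$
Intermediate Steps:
$X{\left(h,Q \right)} = - 3 h$ ($X{\left(h,Q \right)} = 0 - 3 h = - 3 h$)
$I{\left(E,V \right)} = \left(-15 + V\right)^{2}$ ($I{\left(E,V \right)} = \left(\left(-3\right) 5 + V\right)^{2} = \left(-15 + V\right)^{2}$)
$R{\left(L \right)} = - 2 L$ ($R{\left(L \right)} = L \left(-2\right) = - 2 L$)
$R{\left(2 - 2 \right)} I{\left(-12,-13 \right)} = - 2 \left(2 - 2\right) \left(-15 - 13\right)^{2} = \left(-2\right) 0 \left(-28\right)^{2} = 0 \cdot 784 = 0$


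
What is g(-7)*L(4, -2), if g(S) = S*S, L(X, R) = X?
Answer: 196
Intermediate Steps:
g(S) = S²
g(-7)*L(4, -2) = (-7)²*4 = 49*4 = 196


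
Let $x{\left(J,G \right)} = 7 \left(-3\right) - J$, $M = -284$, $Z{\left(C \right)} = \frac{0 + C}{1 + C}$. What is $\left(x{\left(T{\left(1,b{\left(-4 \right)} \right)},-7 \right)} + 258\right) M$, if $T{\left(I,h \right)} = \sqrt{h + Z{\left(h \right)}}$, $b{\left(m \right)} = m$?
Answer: $-67308 + \frac{568 i \sqrt{6}}{3} \approx -67308.0 + 463.77 i$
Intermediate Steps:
$Z{\left(C \right)} = \frac{C}{1 + C}$
$T{\left(I,h \right)} = \sqrt{h + \frac{h}{1 + h}}$
$x{\left(J,G \right)} = -21 - J$
$\left(x{\left(T{\left(1,b{\left(-4 \right)} \right)},-7 \right)} + 258\right) M = \left(\left(-21 - \sqrt{- \frac{4 \left(2 - 4\right)}{1 - 4}}\right) + 258\right) \left(-284\right) = \left(\left(-21 - \sqrt{\left(-4\right) \frac{1}{-3} \left(-2\right)}\right) + 258\right) \left(-284\right) = \left(\left(-21 - \sqrt{\left(-4\right) \left(- \frac{1}{3}\right) \left(-2\right)}\right) + 258\right) \left(-284\right) = \left(\left(-21 - \sqrt{- \frac{8}{3}}\right) + 258\right) \left(-284\right) = \left(\left(-21 - \frac{2 i \sqrt{6}}{3}\right) + 258\right) \left(-284\right) = \left(237 - \frac{2 i \sqrt{6}}{3}\right) \left(-284\right) = -67308 + \frac{568 i \sqrt{6}}{3}$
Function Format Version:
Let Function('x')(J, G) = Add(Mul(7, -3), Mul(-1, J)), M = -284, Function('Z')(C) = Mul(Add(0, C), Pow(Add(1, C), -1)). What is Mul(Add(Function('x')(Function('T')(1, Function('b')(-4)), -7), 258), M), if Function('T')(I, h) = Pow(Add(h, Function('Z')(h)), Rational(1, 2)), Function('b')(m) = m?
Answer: Add(-67308, Mul(Rational(568, 3), I, Pow(6, Rational(1, 2)))) ≈ Add(-67308., Mul(463.77, I))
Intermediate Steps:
Function('Z')(C) = Mul(C, Pow(Add(1, C), -1))
Function('T')(I, h) = Pow(Add(h, Mul(h, Pow(Add(1, h), -1))), Rational(1, 2))
Function('x')(J, G) = Add(-21, Mul(-1, J))
Mul(Add(Function('x')(Function('T')(1, Function('b')(-4)), -7), 258), M) = Mul(Add(Add(-21, Mul(-1, Pow(Mul(-4, Pow(Add(1, -4), -1), Add(2, -4)), Rational(1, 2)))), 258), -284) = Mul(Add(Add(-21, Mul(-1, Pow(Mul(-4, Pow(-3, -1), -2), Rational(1, 2)))), 258), -284) = Mul(Add(Add(-21, Mul(-1, Pow(Mul(-4, Rational(-1, 3), -2), Rational(1, 2)))), 258), -284) = Mul(Add(Add(-21, Mul(-1, Pow(Rational(-8, 3), Rational(1, 2)))), 258), -284) = Mul(Add(Add(-21, Mul(-1, Mul(Rational(2, 3), I, Pow(6, Rational(1, 2))))), 258), -284) = Mul(Add(Add(-21, Mul(Rational(-2, 3), I, Pow(6, Rational(1, 2)))), 258), -284) = Mul(Add(237, Mul(Rational(-2, 3), I, Pow(6, Rational(1, 2)))), -284) = Add(-67308, Mul(Rational(568, 3), I, Pow(6, Rational(1, 2))))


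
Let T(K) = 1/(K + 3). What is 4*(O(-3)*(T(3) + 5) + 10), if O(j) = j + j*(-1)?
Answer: 40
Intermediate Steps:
O(j) = 0 (O(j) = j - j = 0)
T(K) = 1/(3 + K)
4*(O(-3)*(T(3) + 5) + 10) = 4*(0*(1/(3 + 3) + 5) + 10) = 4*(0*(1/6 + 5) + 10) = 4*(0*(⅙ + 5) + 10) = 4*(0*(31/6) + 10) = 4*(0 + 10) = 4*10 = 40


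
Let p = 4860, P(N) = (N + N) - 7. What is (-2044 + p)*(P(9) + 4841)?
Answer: 13663232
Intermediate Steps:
P(N) = -7 + 2*N (P(N) = 2*N - 7 = -7 + 2*N)
(-2044 + p)*(P(9) + 4841) = (-2044 + 4860)*((-7 + 2*9) + 4841) = 2816*((-7 + 18) + 4841) = 2816*(11 + 4841) = 2816*4852 = 13663232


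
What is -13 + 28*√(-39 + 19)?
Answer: -13 + 56*I*√5 ≈ -13.0 + 125.22*I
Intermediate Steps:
-13 + 28*√(-39 + 19) = -13 + 28*√(-20) = -13 + 28*(2*I*√5) = -13 + 56*I*√5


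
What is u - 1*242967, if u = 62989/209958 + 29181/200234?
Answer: -2553622837094125/10510182543 ≈ -2.4297e+5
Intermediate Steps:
u = 4684830956/10510182543 (u = 62989*(1/209958) + 29181*(1/200234) = 62989/209958 + 29181/200234 = 4684830956/10510182543 ≈ 0.44574)
u - 1*242967 = 4684830956/10510182543 - 1*242967 = 4684830956/10510182543 - 242967 = -2553622837094125/10510182543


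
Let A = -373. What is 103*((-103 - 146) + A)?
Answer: -64066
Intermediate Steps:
103*((-103 - 146) + A) = 103*((-103 - 146) - 373) = 103*(-249 - 373) = 103*(-622) = -64066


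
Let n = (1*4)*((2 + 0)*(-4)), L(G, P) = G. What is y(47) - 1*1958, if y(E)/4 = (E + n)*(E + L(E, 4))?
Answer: 3682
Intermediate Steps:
n = -32 (n = 4*(2*(-4)) = 4*(-8) = -32)
y(E) = 8*E*(-32 + E) (y(E) = 4*((E - 32)*(E + E)) = 4*((-32 + E)*(2*E)) = 4*(2*E*(-32 + E)) = 8*E*(-32 + E))
y(47) - 1*1958 = 8*47*(-32 + 47) - 1*1958 = 8*47*15 - 1958 = 5640 - 1958 = 3682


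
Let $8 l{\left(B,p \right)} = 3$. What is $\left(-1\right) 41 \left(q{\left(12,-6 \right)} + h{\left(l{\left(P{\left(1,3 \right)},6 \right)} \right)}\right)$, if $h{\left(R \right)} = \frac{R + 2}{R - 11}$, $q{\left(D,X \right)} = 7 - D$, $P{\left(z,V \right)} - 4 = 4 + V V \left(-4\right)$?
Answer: $\frac{18204}{85} \approx 214.16$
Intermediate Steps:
$P{\left(z,V \right)} = 8 - 4 V^{2}$ ($P{\left(z,V \right)} = 4 + \left(4 + V V \left(-4\right)\right) = 4 + \left(4 + V \left(- 4 V\right)\right) = 4 - \left(-4 + 4 V^{2}\right) = 8 - 4 V^{2}$)
$l{\left(B,p \right)} = \frac{3}{8}$ ($l{\left(B,p \right)} = \frac{1}{8} \cdot 3 = \frac{3}{8}$)
$h{\left(R \right)} = \frac{2 + R}{-11 + R}$
$\left(-1\right) 41 \left(q{\left(12,-6 \right)} + h{\left(l{\left(P{\left(1,3 \right)},6 \right)} \right)}\right) = \left(-1\right) 41 \left(\left(7 - 12\right) + \frac{2 + \frac{3}{8}}{-11 + \frac{3}{8}}\right) = - 41 \left(\left(7 - 12\right) + \frac{1}{- \frac{85}{8}} \cdot \frac{19}{8}\right) = - 41 \left(-5 - \frac{19}{85}\right) = \left(-41\right) \left(- \frac{444}{85}\right) = \frac{18204}{85}$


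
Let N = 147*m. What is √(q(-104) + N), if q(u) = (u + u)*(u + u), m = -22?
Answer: √40030 ≈ 200.07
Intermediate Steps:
q(u) = 4*u² (q(u) = (2*u)*(2*u) = 4*u²)
N = -3234 (N = 147*(-22) = -3234)
√(q(-104) + N) = √(4*(-104)² - 3234) = √(4*10816 - 3234) = √(43264 - 3234) = √40030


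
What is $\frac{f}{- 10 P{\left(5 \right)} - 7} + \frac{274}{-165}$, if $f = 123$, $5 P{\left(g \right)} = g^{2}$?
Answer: $- \frac{11971}{3135} \approx -3.8185$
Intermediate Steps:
$P{\left(g \right)} = \frac{g^{2}}{5}$
$\frac{f}{- 10 P{\left(5 \right)} - 7} + \frac{274}{-165} = \frac{123}{- 10 \frac{5^{2}}{5} - 7} + \frac{274}{-165} = \frac{123}{- 10 \cdot \frac{1}{5} \cdot 25 - 7} + 274 \left(- \frac{1}{165}\right) = \frac{123}{\left(-10\right) 5 - 7} - \frac{274}{165} = \frac{123}{-50 - 7} - \frac{274}{165} = \frac{123}{-57} - \frac{274}{165} = 123 \left(- \frac{1}{57}\right) - \frac{274}{165} = - \frac{41}{19} - \frac{274}{165} = - \frac{11971}{3135}$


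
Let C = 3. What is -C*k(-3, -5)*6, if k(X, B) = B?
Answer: 90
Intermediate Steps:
-C*k(-3, -5)*6 = -3*(-5)*6 = -1*(-15)*6 = 15*6 = 90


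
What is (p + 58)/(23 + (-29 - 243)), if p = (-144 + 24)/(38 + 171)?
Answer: -12002/52041 ≈ -0.23063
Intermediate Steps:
p = -120/209 ≈ -0.57416
(p + 58)/(23 + (-29 - 243)) = (-120/209 + 58)/(23 + (-29 - 243)) = 12002/(209*(23 - 272)) = (12002/209)/(-249) = (12002/209)*(-1/249) = -12002/52041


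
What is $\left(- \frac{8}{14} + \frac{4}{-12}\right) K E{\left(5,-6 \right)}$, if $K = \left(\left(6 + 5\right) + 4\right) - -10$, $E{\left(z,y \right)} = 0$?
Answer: $0$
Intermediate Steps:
$K = 25$ ($K = \left(11 + 4\right) + 10 = 15 + 10 = 25$)
$\left(- \frac{8}{14} + \frac{4}{-12}\right) K E{\left(5,-6 \right)} = \left(- \frac{8}{14} + \frac{4}{-12}\right) 25 \cdot 0 = \left(\left(-8\right) \frac{1}{14} + 4 \left(- \frac{1}{12}\right)\right) 25 \cdot 0 = \left(- \frac{4}{7} - \frac{1}{3}\right) 25 \cdot 0 = \left(- \frac{19}{21}\right) 25 \cdot 0 = \left(- \frac{475}{21}\right) 0 = 0$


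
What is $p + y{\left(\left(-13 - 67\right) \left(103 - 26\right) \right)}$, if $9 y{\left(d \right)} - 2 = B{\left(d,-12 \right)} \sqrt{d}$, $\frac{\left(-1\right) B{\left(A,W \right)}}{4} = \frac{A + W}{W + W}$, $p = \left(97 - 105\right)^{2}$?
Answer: $\frac{578}{9} - \frac{12344 i \sqrt{385}}{27} \approx 64.222 - 8970.6 i$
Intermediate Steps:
$p = 64$ ($p = \left(-8\right)^{2} = 64$)
$B{\left(A,W \right)} = - \frac{2 \left(A + W\right)}{W}$ ($B{\left(A,W \right)} = - 4 \frac{A + W}{W + W} = - 4 \frac{A + W}{2 W} = - \frac{2 \left(A + W\right)}{W}$)
$y{\left(d \right)} = \frac{2}{9} + \frac{\sqrt{d} \left(-2 + \frac{d}{6}\right)}{9}$ ($y{\left(d \right)} = \frac{2}{9} + \frac{\left(-2 - \frac{2 d}{-12}\right) \sqrt{d}}{9} = \frac{2}{9} + \frac{\left(-2 - 2 d \left(- \frac{1}{12}\right)\right) \sqrt{d}}{9} = \frac{2}{9} + \frac{\left(-2 + \frac{d}{6}\right) \sqrt{d}}{9} = \frac{2}{9} + \frac{\sqrt{d} \left(-2 + \frac{d}{6}\right)}{9}$)
$p + y{\left(\left(-13 - 67\right) \left(103 - 26\right) \right)} = 64 + \left(\frac{2}{9} + \frac{\sqrt{\left(-13 - 67\right) \left(103 - 26\right)} \left(-12 + \left(-13 - 67\right) \left(103 - 26\right)\right)}{54}\right) = 64 + \left(\frac{2}{9} + \frac{\sqrt{\left(-80\right) 77} \left(-12 - 6160\right)}{54}\right) = 64 + \left(\frac{2}{9} + \frac{\sqrt{-6160} \left(-12 - 6160\right)}{54}\right) = 64 + \left(\frac{2}{9} + \frac{1}{54} \cdot 4 i \sqrt{385} \left(-6172\right)\right) = 64 + \left(\frac{2}{9} - \frac{12344 i \sqrt{385}}{27}\right) = \frac{578}{9} - \frac{12344 i \sqrt{385}}{27}$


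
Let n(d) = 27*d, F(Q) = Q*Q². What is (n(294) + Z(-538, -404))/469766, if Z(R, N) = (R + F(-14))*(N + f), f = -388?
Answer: 1303641/234883 ≈ 5.5502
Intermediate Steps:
F(Q) = Q³
Z(R, N) = (-2744 + R)*(-388 + N) (Z(R, N) = (R + (-14)³)*(N - 388) = (R - 2744)*(-388 + N) = (-2744 + R)*(-388 + N))
(n(294) + Z(-538, -404))/469766 = (27*294 + (1064672 - 2744*(-404) - 388*(-538) - 404*(-538)))/469766 = (7938 + (1064672 + 1108576 + 208744 + 217352))*(1/469766) = (7938 + 2599344)*(1/469766) = 2607282*(1/469766) = 1303641/234883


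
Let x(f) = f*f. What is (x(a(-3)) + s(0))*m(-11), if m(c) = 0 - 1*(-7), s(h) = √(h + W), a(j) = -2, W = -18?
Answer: 28 + 21*I*√2 ≈ 28.0 + 29.698*I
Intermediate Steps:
s(h) = √(-18 + h) (s(h) = √(h - 18) = √(-18 + h))
x(f) = f²
m(c) = 7 (m(c) = 0 + 7 = 7)
(x(a(-3)) + s(0))*m(-11) = ((-2)² + √(-18 + 0))*7 = (4 + √(-18))*7 = (4 + 3*I*√2)*7 = 28 + 21*I*√2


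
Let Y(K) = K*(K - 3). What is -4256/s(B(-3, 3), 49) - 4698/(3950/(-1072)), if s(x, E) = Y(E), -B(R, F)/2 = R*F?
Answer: 404818208/317975 ≈ 1273.1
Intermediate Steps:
Y(K) = K*(-3 + K)
B(R, F) = -2*F*R (B(R, F) = -2*R*F = -2*F*R)
s(x, E) = E*(-3 + E)
-4256/s(B(-3, 3), 49) - 4698/(3950/(-1072)) = -4256*1/(49*(-3 + 49)) - 4698/(3950/(-1072)) = -4256/(49*46) - 4698/(3950*(-1/1072)) = -4256/2254 - 4698/(-1975/536) = -4256*1/2254 - 4698*(-536/1975) = -304/161 + 2518128/1975 = 404818208/317975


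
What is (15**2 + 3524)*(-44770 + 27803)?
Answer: -63609283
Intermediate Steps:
(15**2 + 3524)*(-44770 + 27803) = (225 + 3524)*(-16967) = 3749*(-16967) = -63609283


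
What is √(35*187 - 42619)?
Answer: I*√36074 ≈ 189.93*I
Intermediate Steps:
√(35*187 - 42619) = √(6545 - 42619) = √(-36074) = I*√36074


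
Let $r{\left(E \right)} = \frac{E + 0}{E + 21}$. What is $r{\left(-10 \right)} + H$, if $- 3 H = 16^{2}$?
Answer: $- \frac{2846}{33} \approx -86.242$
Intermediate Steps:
$H = - \frac{256}{3}$ ($H = - \frac{16^{2}}{3} = \left(- \frac{1}{3}\right) 256 = - \frac{256}{3} \approx -85.333$)
$r{\left(E \right)} = \frac{E}{21 + E}$
$r{\left(-10 \right)} + H = - \frac{10}{21 - 10} - \frac{256}{3} = - \frac{10}{11} - \frac{256}{3} = - \frac{2846}{33}$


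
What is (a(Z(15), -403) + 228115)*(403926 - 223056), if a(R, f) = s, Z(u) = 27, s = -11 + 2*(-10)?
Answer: 41253553080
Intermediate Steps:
s = -31 (s = -11 - 20 = -31)
a(R, f) = -31
(a(Z(15), -403) + 228115)*(403926 - 223056) = (-31 + 228115)*(403926 - 223056) = 228084*180870 = 41253553080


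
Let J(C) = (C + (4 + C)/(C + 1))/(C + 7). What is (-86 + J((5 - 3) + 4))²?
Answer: 357604/49 ≈ 7298.0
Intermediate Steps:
J(C) = (C + (4 + C)/(1 + C))/(7 + C)
(-86 + J((5 - 3) + 4))² = (-86 + (4 + ((5 - 3) + 4)² + 2*((5 - 3) + 4))/(7 + ((5 - 3) + 4)² + 8*((5 - 3) + 4)))² = (-86 + (4 + (2 + 4)² + 2*(2 + 4))/(7 + (2 + 4)² + 8*(2 + 4)))² = (-86 + (4 + 6² + 2*6)/(7 + 6² + 8*6))² = (-86 + (4 + 36 + 12)/(7 + 36 + 48))² = (-86 + 52/91)² = (-86 + (1/91)*52)² = (-86 + 4/7)² = (-598/7)² = 357604/49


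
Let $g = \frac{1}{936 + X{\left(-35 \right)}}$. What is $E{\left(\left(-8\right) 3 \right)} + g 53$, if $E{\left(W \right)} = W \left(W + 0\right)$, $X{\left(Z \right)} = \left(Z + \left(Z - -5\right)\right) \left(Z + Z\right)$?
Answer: $\frac{3159989}{5486} \approx 576.01$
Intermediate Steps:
$X{\left(Z \right)} = 2 Z \left(5 + 2 Z\right)$ ($X{\left(Z \right)} = \left(Z + \left(Z + 5\right)\right) 2 Z = \left(Z + \left(5 + Z\right)\right) 2 Z = \left(5 + 2 Z\right) 2 Z = 2 Z \left(5 + 2 Z\right)$)
$g = \frac{1}{5486}$ ($g = \frac{1}{936 + 2 \left(-35\right) \left(5 + 2 \left(-35\right)\right)} = \frac{1}{936 + 2 \left(-35\right) \left(5 - 70\right)} = \frac{1}{936 + 2 \left(-35\right) \left(-65\right)} = \frac{1}{936 + 4550} = \frac{1}{5486} \approx 0.00018228$)
$E{\left(W \right)} = W^{2}$ ($E{\left(W \right)} = W W = W^{2}$)
$E{\left(\left(-8\right) 3 \right)} + g 53 = \left(\left(-8\right) 3\right)^{2} + \frac{1}{5486} \cdot 53 = \left(-24\right)^{2} + \frac{53}{5486} = 576 + \frac{53}{5486} = \frac{3159989}{5486}$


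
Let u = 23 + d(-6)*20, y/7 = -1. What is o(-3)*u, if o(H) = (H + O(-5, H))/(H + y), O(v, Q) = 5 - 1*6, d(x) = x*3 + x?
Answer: -914/5 ≈ -182.80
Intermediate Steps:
y = -7 (y = 7*(-1) = -7)
d(x) = 4*x (d(x) = 3*x + x = 4*x)
O(v, Q) = -1 (O(v, Q) = 5 - 6 = -1)
o(H) = (-1 + H)/(-7 + H) (o(H) = (H - 1)/(H - 7) = (-1 + H)/(-7 + H))
u = -457 (u = 23 + (4*(-6))*20 = 23 - 24*20 = 23 - 480 = -457)
o(-3)*u = ((-1 - 3)/(-7 - 3))*(-457) = (-4/(-10))*(-457) = -⅒*(-4)*(-457) = (⅖)*(-457) = -914/5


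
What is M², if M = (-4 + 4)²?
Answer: 0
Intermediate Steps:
M = 0 (M = 0² = 0)
M² = 0² = 0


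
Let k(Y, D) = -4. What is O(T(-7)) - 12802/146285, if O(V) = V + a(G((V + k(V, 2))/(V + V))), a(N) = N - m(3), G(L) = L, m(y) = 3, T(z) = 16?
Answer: 15550079/1170280 ≈ 13.287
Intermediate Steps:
a(N) = -3 + N (a(N) = N - 1*3 = N - 3 = -3 + N)
O(V) = -3 + V + (-4 + V)/(2*V) (O(V) = V + (-3 + (V - 4)/(V + V)) = V + (-3 + (-4 + V)/((2*V))) = V + (-3 + (-4 + V)*(1/(2*V))) = V + (-3 + (-4 + V)/(2*V)) = -3 + V + (-4 + V)/(2*V))
O(T(-7)) - 12802/146285 = (-5/2 + 16 - 2/16) - 12802/146285 = (-5/2 + 16 - 2*1/16) - 12802*1/146285 = (-5/2 + 16 - ⅛) - 12802/146285 = 107/8 - 12802/146285 = 15550079/1170280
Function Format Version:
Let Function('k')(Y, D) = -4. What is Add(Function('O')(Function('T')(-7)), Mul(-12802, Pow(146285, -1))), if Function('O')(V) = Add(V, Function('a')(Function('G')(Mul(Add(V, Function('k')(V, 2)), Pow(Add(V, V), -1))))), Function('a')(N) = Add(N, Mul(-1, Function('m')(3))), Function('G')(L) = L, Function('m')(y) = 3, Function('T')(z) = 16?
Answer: Rational(15550079, 1170280) ≈ 13.287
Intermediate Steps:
Function('a')(N) = Add(-3, N) (Function('a')(N) = Add(N, Mul(-1, 3)) = Add(N, -3) = Add(-3, N))
Function('O')(V) = Add(-3, V, Mul(Rational(1, 2), Pow(V, -1), Add(-4, V))) (Function('O')(V) = Add(V, Add(-3, Mul(Add(V, -4), Pow(Add(V, V), -1)))) = Add(V, Add(-3, Mul(Add(-4, V), Pow(Mul(2, V), -1)))) = Add(V, Add(-3, Mul(Add(-4, V), Mul(Rational(1, 2), Pow(V, -1))))) = Add(V, Add(-3, Mul(Rational(1, 2), Pow(V, -1), Add(-4, V)))) = Add(-3, V, Mul(Rational(1, 2), Pow(V, -1), Add(-4, V))))
Add(Function('O')(Function('T')(-7)), Mul(-12802, Pow(146285, -1))) = Add(Add(Rational(-5, 2), 16, Mul(-2, Pow(16, -1))), Mul(-12802, Pow(146285, -1))) = Add(Add(Rational(-5, 2), 16, Mul(-2, Rational(1, 16))), Mul(-12802, Rational(1, 146285))) = Add(Add(Rational(-5, 2), 16, Rational(-1, 8)), Rational(-12802, 146285)) = Add(Rational(107, 8), Rational(-12802, 146285)) = Rational(15550079, 1170280)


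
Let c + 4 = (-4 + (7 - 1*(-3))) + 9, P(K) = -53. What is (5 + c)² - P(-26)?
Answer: 309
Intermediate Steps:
c = 11 (c = -4 + ((-4 + (7 - 1*(-3))) + 9) = -4 + ((-4 + (7 + 3)) + 9) = -4 + ((-4 + 10) + 9) = -4 + (6 + 9) = -4 + 15 = 11)
(5 + c)² - P(-26) = (5 + 11)² - 1*(-53) = 16² + 53 = 256 + 53 = 309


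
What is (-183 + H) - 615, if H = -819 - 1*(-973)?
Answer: -644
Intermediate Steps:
H = 154 (H = -819 + 973 = 154)
(-183 + H) - 615 = (-183 + 154) - 615 = -29 - 615 = -644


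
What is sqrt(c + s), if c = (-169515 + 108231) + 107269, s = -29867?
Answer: sqrt(16118) ≈ 126.96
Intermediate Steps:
c = 45985 (c = -61284 + 107269 = 45985)
sqrt(c + s) = sqrt(45985 - 29867) = sqrt(16118)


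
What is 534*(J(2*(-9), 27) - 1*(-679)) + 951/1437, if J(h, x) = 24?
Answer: 179817875/479 ≈ 3.7540e+5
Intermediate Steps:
534*(J(2*(-9), 27) - 1*(-679)) + 951/1437 = 534*(24 - 1*(-679)) + 951/1437 = 534*(24 + 679) + 951*(1/1437) = 534*703 + 317/479 = 375402 + 317/479 = 179817875/479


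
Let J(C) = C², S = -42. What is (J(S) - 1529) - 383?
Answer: -148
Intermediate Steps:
(J(S) - 1529) - 383 = ((-42)² - 1529) - 383 = (1764 - 1529) - 383 = 235 - 383 = -148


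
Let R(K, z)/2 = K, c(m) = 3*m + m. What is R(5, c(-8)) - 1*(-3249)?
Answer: 3259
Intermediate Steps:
c(m) = 4*m
R(K, z) = 2*K
R(5, c(-8)) - 1*(-3249) = 2*5 - 1*(-3249) = 10 + 3249 = 3259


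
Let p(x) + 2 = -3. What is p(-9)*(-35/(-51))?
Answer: -175/51 ≈ -3.4314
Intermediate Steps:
p(x) = -5 (p(x) = -2 - 3 = -5)
p(-9)*(-35/(-51)) = -(-175)/(-51) = -(-175)*(-1)/51 = -5*35/51 = -175/51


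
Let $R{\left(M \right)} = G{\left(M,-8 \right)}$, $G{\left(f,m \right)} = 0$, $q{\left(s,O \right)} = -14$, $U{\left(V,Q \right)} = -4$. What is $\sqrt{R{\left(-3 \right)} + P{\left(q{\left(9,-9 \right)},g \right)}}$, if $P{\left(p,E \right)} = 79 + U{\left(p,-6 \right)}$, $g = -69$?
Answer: $5 \sqrt{3} \approx 8.6602$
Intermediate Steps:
$R{\left(M \right)} = 0$
$P{\left(p,E \right)} = 75$ ($P{\left(p,E \right)} = 79 - 4 = 75$)
$\sqrt{R{\left(-3 \right)} + P{\left(q{\left(9,-9 \right)},g \right)}} = \sqrt{0 + 75} = \sqrt{75} = 5 \sqrt{3}$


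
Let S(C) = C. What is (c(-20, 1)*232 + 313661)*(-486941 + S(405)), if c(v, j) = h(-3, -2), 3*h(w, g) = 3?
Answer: -152720244648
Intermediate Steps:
h(w, g) = 1 (h(w, g) = (⅓)*3 = 1)
c(v, j) = 1
(c(-20, 1)*232 + 313661)*(-486941 + S(405)) = (1*232 + 313661)*(-486941 + 405) = (232 + 313661)*(-486536) = 313893*(-486536) = -152720244648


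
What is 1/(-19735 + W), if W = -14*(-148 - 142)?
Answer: -1/15675 ≈ -6.3796e-5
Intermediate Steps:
W = 4060 (W = -14*(-290) = 4060)
1/(-19735 + W) = 1/(-19735 + 4060) = 1/(-15675) = -1/15675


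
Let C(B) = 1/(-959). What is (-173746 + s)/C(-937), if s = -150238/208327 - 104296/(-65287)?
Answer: 323746785037231916/1943006407 ≈ 1.6662e+8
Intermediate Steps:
s = 11919084486/13601044849 (s = -150238*1/208327 - 104296*(-1/65287) = -150238/208327 + 104296/65287 = 11919084486/13601044849 ≈ 0.87634)
C(B) = -1/959
(-173746 + s)/C(-937) = (-173746 + 11919084486/13601044849)/(-1/959) = -2363115219249868/13601044849*(-959) = 323746785037231916/1943006407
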